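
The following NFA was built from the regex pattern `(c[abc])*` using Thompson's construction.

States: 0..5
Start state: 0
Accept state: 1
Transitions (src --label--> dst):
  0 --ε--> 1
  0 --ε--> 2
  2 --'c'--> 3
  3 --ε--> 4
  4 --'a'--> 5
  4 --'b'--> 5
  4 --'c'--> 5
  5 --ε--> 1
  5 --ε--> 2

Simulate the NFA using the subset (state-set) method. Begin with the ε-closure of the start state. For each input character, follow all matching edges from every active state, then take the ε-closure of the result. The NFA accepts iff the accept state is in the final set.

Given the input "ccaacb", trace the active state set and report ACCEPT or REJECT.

Answer: REJECT

Trace:
start: ε-closure({0}) = {0,1,2}
'c' @ 1: {3,4}
'c' @ 2: {1,2,5}  (accept∈set)
'a' @ 3: {}  — no active states
rest 'acb' ignored (set empty)
final: {}; accept 1 not in set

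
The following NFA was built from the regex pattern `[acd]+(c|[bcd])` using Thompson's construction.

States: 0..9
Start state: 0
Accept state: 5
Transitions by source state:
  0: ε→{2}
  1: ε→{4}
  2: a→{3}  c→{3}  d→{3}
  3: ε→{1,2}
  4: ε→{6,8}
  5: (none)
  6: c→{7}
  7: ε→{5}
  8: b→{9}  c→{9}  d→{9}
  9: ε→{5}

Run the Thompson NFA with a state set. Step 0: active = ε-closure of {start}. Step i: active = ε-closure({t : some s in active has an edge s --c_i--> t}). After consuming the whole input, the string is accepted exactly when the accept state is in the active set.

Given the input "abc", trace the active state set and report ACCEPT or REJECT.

Answer: REJECT

Derivation:
initial (ε-close {0}): {0,2}
'a' @ 1: {1,2,3,4,6,8}
'b' @ 2: {5,9}  ✓accept
'c' @ 3: {}  — no active states
final: {}; accept 5 not in set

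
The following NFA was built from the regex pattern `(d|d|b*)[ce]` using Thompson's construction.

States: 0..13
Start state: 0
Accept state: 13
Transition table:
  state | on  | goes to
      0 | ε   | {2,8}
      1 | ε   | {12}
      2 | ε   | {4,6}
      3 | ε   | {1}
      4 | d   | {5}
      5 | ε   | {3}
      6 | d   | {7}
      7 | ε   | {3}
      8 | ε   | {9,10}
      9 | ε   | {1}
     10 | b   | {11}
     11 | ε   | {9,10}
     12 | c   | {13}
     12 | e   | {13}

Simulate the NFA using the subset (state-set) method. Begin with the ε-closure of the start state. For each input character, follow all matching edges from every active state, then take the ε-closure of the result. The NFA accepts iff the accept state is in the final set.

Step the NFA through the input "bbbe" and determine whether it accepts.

Answer: ACCEPT

Trace:
S₀ = ε-closure({0}) = {0,1,2,4,6,8,9,10,12}
'b' @ 1: {1,9,10,11,12}
'b' @ 2: {1,9,10,11,12}
'b' @ 3: {1,9,10,11,12}
'e' @ 4: {13}  ✓accept
final: {13}; accept 13 in set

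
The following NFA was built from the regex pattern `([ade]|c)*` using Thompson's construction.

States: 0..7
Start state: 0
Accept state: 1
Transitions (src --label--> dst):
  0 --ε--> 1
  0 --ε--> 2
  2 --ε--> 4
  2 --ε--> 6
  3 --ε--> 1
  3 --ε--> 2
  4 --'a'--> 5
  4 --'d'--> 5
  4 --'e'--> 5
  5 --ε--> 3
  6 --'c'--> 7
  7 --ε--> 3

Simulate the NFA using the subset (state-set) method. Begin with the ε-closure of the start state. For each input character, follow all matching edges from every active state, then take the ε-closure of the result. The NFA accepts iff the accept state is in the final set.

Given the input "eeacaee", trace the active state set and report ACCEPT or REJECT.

Answer: ACCEPT

Derivation:
S₀ = ε-closure({0}) = {0,1,2,4,6}
'e' @ 1: {1,2,3,4,5,6}  ✓accept
'e' @ 2: {1,2,3,4,5,6}  ✓accept
'a' @ 3: {1,2,3,4,5,6}  ✓accept
'c' @ 4: {1,2,3,4,6,7}  ✓accept
'a' @ 5: {1,2,3,4,5,6}  ✓accept
'e' @ 6: {1,2,3,4,5,6}  ✓accept
'e' @ 7: {1,2,3,4,5,6}  ✓accept
after full input: {1,2,3,4,5,6}  (accept=1 in)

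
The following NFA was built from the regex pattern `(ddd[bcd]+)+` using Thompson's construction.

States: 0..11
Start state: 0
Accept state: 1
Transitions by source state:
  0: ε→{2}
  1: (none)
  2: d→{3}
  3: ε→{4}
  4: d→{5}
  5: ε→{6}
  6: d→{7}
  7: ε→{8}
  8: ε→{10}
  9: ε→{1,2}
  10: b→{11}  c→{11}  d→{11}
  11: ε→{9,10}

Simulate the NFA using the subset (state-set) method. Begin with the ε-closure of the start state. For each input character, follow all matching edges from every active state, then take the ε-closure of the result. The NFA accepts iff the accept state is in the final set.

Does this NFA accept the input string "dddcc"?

start: ε-closure({0}) = {0,2}
'd' @ 1: {3,4}
'd' @ 2: {5,6}
'd' @ 3: {7,8,10}
'c' @ 4: {1,2,9,10,11}  [accepting]
'c' @ 5: {1,2,9,10,11}  [accepting]
final: {1,2,9,10,11}; accept 1 in set

Answer: ACCEPT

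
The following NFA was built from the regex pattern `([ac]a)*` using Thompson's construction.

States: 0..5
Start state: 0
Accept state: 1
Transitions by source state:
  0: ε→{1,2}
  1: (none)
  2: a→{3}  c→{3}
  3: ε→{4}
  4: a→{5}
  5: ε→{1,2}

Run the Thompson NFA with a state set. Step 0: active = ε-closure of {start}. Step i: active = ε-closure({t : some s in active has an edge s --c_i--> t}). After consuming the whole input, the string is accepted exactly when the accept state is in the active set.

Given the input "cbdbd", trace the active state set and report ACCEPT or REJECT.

initial (ε-close {0}): {0,1,2}
'c' @ 1: {3,4}
'b' @ 2: {}  — dead — no transitions
rest 'dbd' ignored (set empty)
after full input: {}  (accept=1 not in)

Answer: REJECT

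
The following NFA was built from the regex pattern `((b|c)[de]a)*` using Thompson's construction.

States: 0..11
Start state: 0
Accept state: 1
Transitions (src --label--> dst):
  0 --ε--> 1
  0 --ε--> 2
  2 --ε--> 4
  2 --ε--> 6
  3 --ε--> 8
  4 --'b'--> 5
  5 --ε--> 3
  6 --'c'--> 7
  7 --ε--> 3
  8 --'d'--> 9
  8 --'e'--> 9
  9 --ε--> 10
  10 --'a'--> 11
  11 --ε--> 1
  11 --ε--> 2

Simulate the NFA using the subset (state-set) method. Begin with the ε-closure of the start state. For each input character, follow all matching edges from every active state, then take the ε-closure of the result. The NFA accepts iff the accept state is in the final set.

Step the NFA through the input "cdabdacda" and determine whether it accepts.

Answer: ACCEPT

Derivation:
start: ε-closure({0}) = {0,1,2,4,6}
'c' @ 1: {3,7,8}
'd' @ 2: {9,10}
'a' @ 3: {1,2,4,6,11}  [accepting]
'b' @ 4: {3,5,8}
'd' @ 5: {9,10}
'a' @ 6: {1,2,4,6,11}  [accepting]
'c' @ 7: {3,7,8}
'd' @ 8: {9,10}
'a' @ 9: {1,2,4,6,11}  [accepting]
final: {1,2,4,6,11}; accept 1 in set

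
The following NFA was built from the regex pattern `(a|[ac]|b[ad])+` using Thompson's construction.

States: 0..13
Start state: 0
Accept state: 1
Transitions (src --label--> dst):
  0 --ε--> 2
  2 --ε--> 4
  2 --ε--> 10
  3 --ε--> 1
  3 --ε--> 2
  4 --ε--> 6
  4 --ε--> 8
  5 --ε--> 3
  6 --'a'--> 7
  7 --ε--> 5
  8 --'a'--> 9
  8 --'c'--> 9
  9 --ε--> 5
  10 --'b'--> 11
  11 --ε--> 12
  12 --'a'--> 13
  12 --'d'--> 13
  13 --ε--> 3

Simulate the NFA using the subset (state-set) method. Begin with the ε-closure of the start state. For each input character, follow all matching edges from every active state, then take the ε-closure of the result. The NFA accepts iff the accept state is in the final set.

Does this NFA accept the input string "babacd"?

start: ε-closure({0}) = {0,2,4,6,8,10}
'b' @ 1: {11,12}
'a' @ 2: {1,2,3,4,6,8,10,13}  (accept∈set)
'b' @ 3: {11,12}
'a' @ 4: {1,2,3,4,6,8,10,13}  (accept∈set)
'c' @ 5: {1,2,3,4,5,6,8,9,10}  (accept∈set)
'd' @ 6: {}  — no active states
end set {} — state 1 not in

Answer: REJECT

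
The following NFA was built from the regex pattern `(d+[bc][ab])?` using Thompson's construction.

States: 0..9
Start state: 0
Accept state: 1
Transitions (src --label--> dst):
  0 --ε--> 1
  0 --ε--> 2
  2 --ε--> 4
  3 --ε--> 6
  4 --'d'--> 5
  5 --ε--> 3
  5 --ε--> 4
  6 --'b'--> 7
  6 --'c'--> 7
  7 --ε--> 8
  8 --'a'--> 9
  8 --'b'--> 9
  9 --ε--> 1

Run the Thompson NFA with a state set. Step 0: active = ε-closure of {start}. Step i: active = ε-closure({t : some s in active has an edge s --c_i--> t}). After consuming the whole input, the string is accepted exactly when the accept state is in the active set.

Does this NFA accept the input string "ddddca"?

Answer: ACCEPT

Steps:
start: ε-closure({0}) = {0,1,2,4}
'd' @ 1: {3,4,5,6}
'd' @ 2: {3,4,5,6}
'd' @ 3: {3,4,5,6}
'd' @ 4: {3,4,5,6}
'c' @ 5: {7,8}
'a' @ 6: {1,9}  [accepting]
end set {1,9} — state 1 in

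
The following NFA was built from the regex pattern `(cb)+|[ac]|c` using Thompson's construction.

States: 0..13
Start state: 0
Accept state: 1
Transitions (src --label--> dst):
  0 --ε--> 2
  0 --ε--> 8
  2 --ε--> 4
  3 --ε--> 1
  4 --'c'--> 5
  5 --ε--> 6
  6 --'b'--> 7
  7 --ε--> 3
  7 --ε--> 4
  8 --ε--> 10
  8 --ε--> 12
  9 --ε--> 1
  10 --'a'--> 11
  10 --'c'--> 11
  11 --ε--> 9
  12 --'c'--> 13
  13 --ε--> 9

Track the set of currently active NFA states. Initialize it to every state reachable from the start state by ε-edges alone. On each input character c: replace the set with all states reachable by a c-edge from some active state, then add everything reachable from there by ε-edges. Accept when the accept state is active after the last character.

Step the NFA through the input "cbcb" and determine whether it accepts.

initial (ε-close {0}): {0,2,4,8,10,12}
'c' @ 1: {1,5,6,9,11,13}  [accepting]
'b' @ 2: {1,3,4,7}  [accepting]
'c' @ 3: {5,6}
'b' @ 4: {1,3,4,7}  [accepting]
end set {1,3,4,7} — state 1 in

Answer: ACCEPT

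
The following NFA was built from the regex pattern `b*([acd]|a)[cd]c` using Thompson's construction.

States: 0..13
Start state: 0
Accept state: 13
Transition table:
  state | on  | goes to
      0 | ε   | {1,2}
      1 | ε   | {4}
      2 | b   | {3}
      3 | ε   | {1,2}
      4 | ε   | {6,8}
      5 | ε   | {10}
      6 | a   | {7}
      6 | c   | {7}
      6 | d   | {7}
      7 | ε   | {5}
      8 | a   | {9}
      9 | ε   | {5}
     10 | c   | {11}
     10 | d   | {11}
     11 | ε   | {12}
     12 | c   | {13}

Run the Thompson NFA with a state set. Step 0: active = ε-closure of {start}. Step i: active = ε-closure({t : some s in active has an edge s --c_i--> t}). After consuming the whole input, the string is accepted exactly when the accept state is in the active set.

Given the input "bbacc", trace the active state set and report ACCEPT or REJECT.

S₀ = ε-closure({0}) = {0,1,2,4,6,8}
'b' @ 1: {1,2,3,4,6,8}
'b' @ 2: {1,2,3,4,6,8}
'a' @ 3: {5,7,9,10}
'c' @ 4: {11,12}
'c' @ 5: {13}  ✓accept
final: {13}; accept 13 in set

Answer: ACCEPT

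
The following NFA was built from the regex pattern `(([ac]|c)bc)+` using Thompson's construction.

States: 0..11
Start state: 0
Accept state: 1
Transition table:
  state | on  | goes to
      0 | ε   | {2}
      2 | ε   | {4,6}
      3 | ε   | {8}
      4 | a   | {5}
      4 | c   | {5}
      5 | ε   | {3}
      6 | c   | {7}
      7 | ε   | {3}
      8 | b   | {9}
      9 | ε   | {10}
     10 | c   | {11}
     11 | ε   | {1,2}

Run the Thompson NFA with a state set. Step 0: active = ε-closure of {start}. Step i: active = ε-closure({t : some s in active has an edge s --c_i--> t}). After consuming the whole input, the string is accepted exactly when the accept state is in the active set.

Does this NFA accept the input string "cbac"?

Answer: REJECT

Trace:
start: ε-closure({0}) = {0,2,4,6}
'c' @ 1: {3,5,7,8}
'b' @ 2: {9,10}
'a' @ 3: {}  — dead — no transitions
rest 'c' ignored (set empty)
after full input: {}  (accept=1 not in)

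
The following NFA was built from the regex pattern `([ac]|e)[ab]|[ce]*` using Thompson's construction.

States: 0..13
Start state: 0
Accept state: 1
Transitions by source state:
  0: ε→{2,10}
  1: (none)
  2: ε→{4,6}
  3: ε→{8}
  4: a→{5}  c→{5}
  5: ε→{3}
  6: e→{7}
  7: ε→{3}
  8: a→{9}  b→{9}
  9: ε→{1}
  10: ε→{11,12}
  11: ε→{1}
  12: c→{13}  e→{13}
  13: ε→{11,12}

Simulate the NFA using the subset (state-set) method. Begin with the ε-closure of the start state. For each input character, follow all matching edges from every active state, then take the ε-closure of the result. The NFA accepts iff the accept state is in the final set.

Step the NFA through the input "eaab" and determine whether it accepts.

S₀ = ε-closure({0}) = {0,1,2,4,6,10,11,12}
'e' @ 1: {1,3,7,8,11,12,13}  [accepting]
'a' @ 2: {1,9}  [accepting]
'a' @ 3: {}  — dead — no transitions
rest 'b' ignored (set empty)
final: {}; accept 1 not in set

Answer: REJECT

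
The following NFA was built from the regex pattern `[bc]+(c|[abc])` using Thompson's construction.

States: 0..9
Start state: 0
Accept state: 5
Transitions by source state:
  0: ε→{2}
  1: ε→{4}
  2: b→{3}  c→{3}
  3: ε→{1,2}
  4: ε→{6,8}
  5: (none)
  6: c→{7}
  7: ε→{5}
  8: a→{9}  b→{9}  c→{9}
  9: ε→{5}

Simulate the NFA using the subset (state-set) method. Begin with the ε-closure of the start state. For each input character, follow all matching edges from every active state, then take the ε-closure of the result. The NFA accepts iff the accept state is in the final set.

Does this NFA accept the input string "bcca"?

S₀ = ε-closure({0}) = {0,2}
'b' @ 1: {1,2,3,4,6,8}
'c' @ 2: {1,2,3,4,5,6,7,8,9}  ✓accept
'c' @ 3: {1,2,3,4,5,6,7,8,9}  ✓accept
'a' @ 4: {5,9}  ✓accept
end set {5,9} — state 5 in

Answer: ACCEPT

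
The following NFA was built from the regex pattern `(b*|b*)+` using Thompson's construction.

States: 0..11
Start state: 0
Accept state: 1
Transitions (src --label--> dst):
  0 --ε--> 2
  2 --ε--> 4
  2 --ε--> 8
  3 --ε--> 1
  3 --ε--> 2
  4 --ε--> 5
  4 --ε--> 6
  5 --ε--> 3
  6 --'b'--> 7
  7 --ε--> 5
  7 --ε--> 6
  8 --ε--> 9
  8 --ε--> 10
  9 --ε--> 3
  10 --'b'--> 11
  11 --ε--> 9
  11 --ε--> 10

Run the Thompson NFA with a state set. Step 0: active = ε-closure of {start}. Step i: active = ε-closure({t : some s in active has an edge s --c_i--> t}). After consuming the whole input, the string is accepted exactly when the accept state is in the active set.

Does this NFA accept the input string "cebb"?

S₀ = ε-closure({0}) = {0,1,2,3,4,5,6,8,9,10}
'c' @ 1: {}  — state set empty
rest 'ebb' ignored (set empty)
end set {} — state 1 not in

Answer: REJECT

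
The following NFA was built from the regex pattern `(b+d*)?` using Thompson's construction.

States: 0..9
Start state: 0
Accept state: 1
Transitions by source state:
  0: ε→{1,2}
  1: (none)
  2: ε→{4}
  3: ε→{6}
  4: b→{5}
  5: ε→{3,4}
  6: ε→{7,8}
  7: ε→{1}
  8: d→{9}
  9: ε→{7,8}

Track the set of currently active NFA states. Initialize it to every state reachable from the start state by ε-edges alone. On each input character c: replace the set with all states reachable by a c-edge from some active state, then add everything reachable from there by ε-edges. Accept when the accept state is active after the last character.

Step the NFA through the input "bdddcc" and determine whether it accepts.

Answer: REJECT

Trace:
start: ε-closure({0}) = {0,1,2,4}
'b' @ 1: {1,3,4,5,6,7,8}  (accept∈set)
'd' @ 2: {1,7,8,9}  (accept∈set)
'd' @ 3: {1,7,8,9}  (accept∈set)
'd' @ 4: {1,7,8,9}  (accept∈set)
'c' @ 5: {}  — no active states
rest 'c' ignored (set empty)
after full input: {}  (accept=1 not in)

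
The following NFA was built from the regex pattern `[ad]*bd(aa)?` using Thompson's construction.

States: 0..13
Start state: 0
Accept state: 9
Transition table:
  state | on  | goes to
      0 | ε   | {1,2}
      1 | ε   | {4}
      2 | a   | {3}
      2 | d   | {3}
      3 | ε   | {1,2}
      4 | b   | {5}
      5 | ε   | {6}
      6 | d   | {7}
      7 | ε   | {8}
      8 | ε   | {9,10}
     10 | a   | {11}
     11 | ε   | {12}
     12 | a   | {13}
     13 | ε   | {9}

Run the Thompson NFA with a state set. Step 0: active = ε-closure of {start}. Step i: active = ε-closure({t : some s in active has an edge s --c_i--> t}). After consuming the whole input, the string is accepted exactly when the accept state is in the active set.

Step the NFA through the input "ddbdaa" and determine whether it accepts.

initial (ε-close {0}): {0,1,2,4}
'd' @ 1: {1,2,3,4}
'd' @ 2: {1,2,3,4}
'b' @ 3: {5,6}
'd' @ 4: {7,8,9,10}  ✓accept
'a' @ 5: {11,12}
'a' @ 6: {9,13}  ✓accept
end set {9,13} — state 9 in

Answer: ACCEPT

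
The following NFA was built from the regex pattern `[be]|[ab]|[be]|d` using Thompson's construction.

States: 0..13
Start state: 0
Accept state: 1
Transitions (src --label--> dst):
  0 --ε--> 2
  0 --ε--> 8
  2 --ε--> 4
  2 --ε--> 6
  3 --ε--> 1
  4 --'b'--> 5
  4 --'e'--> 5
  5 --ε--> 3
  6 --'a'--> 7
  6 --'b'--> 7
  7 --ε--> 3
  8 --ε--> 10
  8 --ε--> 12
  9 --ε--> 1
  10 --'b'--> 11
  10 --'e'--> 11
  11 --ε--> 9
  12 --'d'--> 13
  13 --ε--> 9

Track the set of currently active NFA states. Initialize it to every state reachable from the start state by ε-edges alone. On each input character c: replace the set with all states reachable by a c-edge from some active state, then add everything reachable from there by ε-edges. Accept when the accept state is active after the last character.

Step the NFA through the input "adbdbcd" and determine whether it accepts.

Answer: REJECT

Steps:
initial (ε-close {0}): {0,2,4,6,8,10,12}
'a' @ 1: {1,3,7}  ✓accept
'd' @ 2: {}  — no active states
rest 'bdbcd' ignored (set empty)
final: {}; accept 1 not in set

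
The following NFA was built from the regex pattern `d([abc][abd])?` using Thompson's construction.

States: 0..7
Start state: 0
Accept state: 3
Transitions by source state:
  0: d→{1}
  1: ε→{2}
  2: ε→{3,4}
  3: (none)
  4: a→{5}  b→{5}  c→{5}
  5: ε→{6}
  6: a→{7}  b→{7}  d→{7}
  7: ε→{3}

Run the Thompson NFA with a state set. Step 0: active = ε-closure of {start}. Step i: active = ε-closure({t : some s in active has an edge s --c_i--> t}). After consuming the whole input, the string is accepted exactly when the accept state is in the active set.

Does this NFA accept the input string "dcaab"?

Answer: REJECT

Trace:
S₀ = ε-closure({0}) = {0}
'd' @ 1: {1,2,3,4}  [accepting]
'c' @ 2: {5,6}
'a' @ 3: {3,7}  [accepting]
'a' @ 4: {}  — no active states
rest 'b' ignored (set empty)
end set {} — state 3 not in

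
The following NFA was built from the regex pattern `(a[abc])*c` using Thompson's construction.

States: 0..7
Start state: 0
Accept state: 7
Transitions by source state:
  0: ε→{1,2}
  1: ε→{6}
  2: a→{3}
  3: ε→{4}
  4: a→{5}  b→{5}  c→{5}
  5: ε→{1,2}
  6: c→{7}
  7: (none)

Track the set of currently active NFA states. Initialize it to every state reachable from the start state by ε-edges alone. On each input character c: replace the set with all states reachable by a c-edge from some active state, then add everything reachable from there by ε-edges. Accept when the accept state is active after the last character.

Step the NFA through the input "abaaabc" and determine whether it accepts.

initial (ε-close {0}): {0,1,2,6}
'a' @ 1: {3,4}
'b' @ 2: {1,2,5,6}
'a' @ 3: {3,4}
'a' @ 4: {1,2,5,6}
'a' @ 5: {3,4}
'b' @ 6: {1,2,5,6}
'c' @ 7: {7}  ✓accept
final: {7}; accept 7 in set

Answer: ACCEPT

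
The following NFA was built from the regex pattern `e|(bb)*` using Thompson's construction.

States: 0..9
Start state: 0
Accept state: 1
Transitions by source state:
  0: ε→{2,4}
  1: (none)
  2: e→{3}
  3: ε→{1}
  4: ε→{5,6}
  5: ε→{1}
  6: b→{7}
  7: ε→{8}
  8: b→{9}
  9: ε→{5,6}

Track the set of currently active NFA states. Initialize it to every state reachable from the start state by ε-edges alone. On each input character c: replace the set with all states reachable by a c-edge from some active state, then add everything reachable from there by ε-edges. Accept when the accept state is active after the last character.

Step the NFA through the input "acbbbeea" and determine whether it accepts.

Answer: REJECT

Derivation:
S₀ = ε-closure({0}) = {0,1,2,4,5,6}
'a' @ 1: {}  — no active states
rest 'cbbbeea' ignored (set empty)
final: {}; accept 1 not in set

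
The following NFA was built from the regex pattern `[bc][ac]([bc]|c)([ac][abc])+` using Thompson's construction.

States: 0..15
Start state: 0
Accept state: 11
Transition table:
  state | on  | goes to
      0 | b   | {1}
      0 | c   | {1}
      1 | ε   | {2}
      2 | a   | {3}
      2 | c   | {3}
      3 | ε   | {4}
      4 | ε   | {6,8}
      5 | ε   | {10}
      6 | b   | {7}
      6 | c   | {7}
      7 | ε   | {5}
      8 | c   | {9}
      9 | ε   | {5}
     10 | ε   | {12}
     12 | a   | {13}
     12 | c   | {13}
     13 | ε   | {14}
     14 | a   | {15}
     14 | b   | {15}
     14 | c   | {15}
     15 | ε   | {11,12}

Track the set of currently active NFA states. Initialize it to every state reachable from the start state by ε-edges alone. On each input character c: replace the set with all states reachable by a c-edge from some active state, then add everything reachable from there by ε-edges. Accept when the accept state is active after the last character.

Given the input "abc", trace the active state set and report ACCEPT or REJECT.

Answer: REJECT

Trace:
start: ε-closure({0}) = {0}
'a' @ 1: {}  — no active states
rest 'bc' ignored (set empty)
after full input: {}  (accept=11 not in)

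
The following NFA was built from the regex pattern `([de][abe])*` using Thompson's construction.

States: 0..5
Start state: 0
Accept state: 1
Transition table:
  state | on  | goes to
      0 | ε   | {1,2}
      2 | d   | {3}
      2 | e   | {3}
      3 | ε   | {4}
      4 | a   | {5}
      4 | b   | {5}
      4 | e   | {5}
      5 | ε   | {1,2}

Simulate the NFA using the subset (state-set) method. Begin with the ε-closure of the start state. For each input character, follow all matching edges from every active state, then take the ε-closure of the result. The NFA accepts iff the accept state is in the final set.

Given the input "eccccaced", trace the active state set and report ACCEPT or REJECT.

Answer: REJECT

Steps:
initial (ε-close {0}): {0,1,2}
'e' @ 1: {3,4}
'c' @ 2: {}  — dead — no transitions
rest 'cccaced' ignored (set empty)
after full input: {}  (accept=1 not in)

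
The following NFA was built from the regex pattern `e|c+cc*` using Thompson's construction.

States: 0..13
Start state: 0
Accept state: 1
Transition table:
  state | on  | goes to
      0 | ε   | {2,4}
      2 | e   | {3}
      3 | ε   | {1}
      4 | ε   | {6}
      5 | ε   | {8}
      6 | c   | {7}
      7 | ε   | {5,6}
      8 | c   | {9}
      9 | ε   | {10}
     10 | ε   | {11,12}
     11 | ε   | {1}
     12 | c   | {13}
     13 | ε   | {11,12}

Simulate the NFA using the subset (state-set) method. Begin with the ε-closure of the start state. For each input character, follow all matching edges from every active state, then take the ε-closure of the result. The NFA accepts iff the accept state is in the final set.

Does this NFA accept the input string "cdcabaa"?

S₀ = ε-closure({0}) = {0,2,4,6}
'c' @ 1: {5,6,7,8}
'd' @ 2: {}  — dead — no transitions
rest 'cabaa' ignored (set empty)
end set {} — state 1 not in

Answer: REJECT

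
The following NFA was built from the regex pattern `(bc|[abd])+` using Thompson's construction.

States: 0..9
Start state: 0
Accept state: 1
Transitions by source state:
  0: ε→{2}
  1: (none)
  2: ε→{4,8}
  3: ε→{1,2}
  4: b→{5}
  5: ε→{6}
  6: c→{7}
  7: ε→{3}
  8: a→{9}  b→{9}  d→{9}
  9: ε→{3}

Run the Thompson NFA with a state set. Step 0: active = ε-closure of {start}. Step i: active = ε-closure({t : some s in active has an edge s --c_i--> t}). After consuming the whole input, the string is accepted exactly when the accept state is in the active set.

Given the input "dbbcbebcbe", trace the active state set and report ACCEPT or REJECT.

start: ε-closure({0}) = {0,2,4,8}
'd' @ 1: {1,2,3,4,8,9}  [accepting]
'b' @ 2: {1,2,3,4,5,6,8,9}  [accepting]
'b' @ 3: {1,2,3,4,5,6,8,9}  [accepting]
'c' @ 4: {1,2,3,4,7,8}  [accepting]
'b' @ 5: {1,2,3,4,5,6,8,9}  [accepting]
'e' @ 6: {}  — dead — no transitions
rest 'bcbe' ignored (set empty)
final: {}; accept 1 not in set

Answer: REJECT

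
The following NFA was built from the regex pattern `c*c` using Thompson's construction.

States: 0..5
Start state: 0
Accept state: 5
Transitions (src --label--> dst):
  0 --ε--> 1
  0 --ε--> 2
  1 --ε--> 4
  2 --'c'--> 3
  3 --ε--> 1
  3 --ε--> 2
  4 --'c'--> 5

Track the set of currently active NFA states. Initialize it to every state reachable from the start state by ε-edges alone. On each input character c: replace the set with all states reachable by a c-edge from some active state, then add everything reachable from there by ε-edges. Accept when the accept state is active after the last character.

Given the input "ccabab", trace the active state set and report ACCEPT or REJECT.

Answer: REJECT

Trace:
initial (ε-close {0}): {0,1,2,4}
'c' @ 1: {1,2,3,4,5}  (accept∈set)
'c' @ 2: {1,2,3,4,5}  (accept∈set)
'a' @ 3: {}  — dead — no transitions
rest 'bab' ignored (set empty)
final: {}; accept 5 not in set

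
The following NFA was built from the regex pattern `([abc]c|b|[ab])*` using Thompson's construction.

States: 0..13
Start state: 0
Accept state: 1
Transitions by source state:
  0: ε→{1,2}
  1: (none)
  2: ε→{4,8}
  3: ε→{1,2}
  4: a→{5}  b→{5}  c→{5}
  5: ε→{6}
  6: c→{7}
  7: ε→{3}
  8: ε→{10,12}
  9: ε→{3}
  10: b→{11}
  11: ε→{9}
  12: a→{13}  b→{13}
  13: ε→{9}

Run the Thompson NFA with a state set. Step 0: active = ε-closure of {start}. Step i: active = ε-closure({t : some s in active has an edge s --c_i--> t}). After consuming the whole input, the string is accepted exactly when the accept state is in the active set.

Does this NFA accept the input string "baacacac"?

S₀ = ε-closure({0}) = {0,1,2,4,8,10,12}
'b' @ 1: {1,2,3,4,5,6,8,9,10,11,12,13}  [accepting]
'a' @ 2: {1,2,3,4,5,6,8,9,10,12,13}  [accepting]
'a' @ 3: {1,2,3,4,5,6,8,9,10,12,13}  [accepting]
'c' @ 4: {1,2,3,4,5,6,7,8,10,12}  [accepting]
'a' @ 5: {1,2,3,4,5,6,8,9,10,12,13}  [accepting]
'c' @ 6: {1,2,3,4,5,6,7,8,10,12}  [accepting]
'a' @ 7: {1,2,3,4,5,6,8,9,10,12,13}  [accepting]
'c' @ 8: {1,2,3,4,5,6,7,8,10,12}  [accepting]
end set {1,2,3,4,5,6,7,8,10,12} — state 1 in

Answer: ACCEPT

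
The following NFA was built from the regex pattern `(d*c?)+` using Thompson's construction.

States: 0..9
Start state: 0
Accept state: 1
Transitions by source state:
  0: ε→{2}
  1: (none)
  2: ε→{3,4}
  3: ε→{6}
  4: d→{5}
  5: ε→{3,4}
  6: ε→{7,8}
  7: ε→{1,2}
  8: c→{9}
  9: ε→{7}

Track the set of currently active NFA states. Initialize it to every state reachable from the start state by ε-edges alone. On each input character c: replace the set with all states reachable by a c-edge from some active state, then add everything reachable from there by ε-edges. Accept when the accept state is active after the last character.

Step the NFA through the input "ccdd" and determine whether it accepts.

initial (ε-close {0}): {0,1,2,3,4,6,7,8}
'c' @ 1: {1,2,3,4,6,7,8,9}  ✓accept
'c' @ 2: {1,2,3,4,6,7,8,9}  ✓accept
'd' @ 3: {1,2,3,4,5,6,7,8}  ✓accept
'd' @ 4: {1,2,3,4,5,6,7,8}  ✓accept
final: {1,2,3,4,5,6,7,8}; accept 1 in set

Answer: ACCEPT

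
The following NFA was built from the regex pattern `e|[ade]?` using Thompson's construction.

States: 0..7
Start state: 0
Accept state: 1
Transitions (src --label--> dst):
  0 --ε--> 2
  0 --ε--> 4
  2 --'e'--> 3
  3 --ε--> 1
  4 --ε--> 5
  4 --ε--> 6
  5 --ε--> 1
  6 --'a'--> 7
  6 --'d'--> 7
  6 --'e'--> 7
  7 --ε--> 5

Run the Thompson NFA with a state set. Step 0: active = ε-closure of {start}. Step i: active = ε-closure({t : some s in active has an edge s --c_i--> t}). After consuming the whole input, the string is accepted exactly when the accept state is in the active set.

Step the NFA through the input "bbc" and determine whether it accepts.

Answer: REJECT

Derivation:
initial (ε-close {0}): {0,1,2,4,5,6}
'b' @ 1: {}  — state set empty
rest 'bc' ignored (set empty)
final: {}; accept 1 not in set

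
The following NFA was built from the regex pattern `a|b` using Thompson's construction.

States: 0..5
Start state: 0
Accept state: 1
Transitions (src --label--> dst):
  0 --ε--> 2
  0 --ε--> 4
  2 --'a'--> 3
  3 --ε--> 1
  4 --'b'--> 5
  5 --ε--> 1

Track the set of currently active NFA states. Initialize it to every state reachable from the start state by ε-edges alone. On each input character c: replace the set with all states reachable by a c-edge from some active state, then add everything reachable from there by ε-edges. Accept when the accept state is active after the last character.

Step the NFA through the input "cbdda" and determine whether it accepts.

Answer: REJECT

Derivation:
start: ε-closure({0}) = {0,2,4}
'c' @ 1: {}  — state set empty
rest 'bdda' ignored (set empty)
final: {}; accept 1 not in set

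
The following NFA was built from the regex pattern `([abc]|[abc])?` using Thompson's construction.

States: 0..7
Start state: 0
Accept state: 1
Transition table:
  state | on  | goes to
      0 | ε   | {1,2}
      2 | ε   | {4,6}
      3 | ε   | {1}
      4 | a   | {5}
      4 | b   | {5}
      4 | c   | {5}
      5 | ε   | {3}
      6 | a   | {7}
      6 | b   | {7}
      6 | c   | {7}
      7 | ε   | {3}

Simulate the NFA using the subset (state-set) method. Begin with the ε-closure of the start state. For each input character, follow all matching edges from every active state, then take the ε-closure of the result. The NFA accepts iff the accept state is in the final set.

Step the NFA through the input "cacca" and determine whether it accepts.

Answer: REJECT

Derivation:
start: ε-closure({0}) = {0,1,2,4,6}
'c' @ 1: {1,3,5,7}  ✓accept
'a' @ 2: {}  — state set empty
rest 'cca' ignored (set empty)
after full input: {}  (accept=1 not in)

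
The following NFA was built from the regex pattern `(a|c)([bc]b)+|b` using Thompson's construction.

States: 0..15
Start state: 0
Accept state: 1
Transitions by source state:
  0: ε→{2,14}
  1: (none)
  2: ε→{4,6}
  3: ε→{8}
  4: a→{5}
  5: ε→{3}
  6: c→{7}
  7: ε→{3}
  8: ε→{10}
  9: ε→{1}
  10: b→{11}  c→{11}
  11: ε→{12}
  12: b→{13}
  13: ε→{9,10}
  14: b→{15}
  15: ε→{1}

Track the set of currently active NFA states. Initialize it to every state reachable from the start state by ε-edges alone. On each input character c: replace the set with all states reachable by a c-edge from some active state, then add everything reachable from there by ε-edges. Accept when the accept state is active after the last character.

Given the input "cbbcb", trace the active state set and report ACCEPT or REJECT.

S₀ = ε-closure({0}) = {0,2,4,6,14}
'c' @ 1: {3,7,8,10}
'b' @ 2: {11,12}
'b' @ 3: {1,9,10,13}  (accept∈set)
'c' @ 4: {11,12}
'b' @ 5: {1,9,10,13}  (accept∈set)
final: {1,9,10,13}; accept 1 in set

Answer: ACCEPT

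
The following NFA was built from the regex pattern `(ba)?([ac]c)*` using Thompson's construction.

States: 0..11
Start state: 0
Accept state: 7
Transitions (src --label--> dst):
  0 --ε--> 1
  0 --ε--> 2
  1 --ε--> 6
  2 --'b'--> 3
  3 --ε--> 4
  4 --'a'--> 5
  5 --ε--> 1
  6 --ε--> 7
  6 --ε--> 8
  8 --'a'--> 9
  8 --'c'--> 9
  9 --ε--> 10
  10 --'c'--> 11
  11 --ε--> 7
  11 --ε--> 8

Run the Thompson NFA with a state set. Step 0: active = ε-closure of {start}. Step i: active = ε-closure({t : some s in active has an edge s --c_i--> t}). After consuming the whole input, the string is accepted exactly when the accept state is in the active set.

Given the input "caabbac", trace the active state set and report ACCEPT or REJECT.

Answer: REJECT

Trace:
start: ε-closure({0}) = {0,1,2,6,7,8}
'c' @ 1: {9,10}
'a' @ 2: {}  — dead — no transitions
rest 'abbac' ignored (set empty)
final: {}; accept 7 not in set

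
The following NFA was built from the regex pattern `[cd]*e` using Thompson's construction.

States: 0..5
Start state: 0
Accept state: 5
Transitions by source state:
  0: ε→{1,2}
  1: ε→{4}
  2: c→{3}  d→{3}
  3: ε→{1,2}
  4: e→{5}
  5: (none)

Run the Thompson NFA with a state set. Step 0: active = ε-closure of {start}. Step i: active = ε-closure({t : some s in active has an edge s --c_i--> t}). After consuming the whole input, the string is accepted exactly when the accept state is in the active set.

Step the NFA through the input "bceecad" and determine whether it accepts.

Answer: REJECT

Steps:
start: ε-closure({0}) = {0,1,2,4}
'b' @ 1: {}  — no active states
rest 'ceecad' ignored (set empty)
final: {}; accept 5 not in set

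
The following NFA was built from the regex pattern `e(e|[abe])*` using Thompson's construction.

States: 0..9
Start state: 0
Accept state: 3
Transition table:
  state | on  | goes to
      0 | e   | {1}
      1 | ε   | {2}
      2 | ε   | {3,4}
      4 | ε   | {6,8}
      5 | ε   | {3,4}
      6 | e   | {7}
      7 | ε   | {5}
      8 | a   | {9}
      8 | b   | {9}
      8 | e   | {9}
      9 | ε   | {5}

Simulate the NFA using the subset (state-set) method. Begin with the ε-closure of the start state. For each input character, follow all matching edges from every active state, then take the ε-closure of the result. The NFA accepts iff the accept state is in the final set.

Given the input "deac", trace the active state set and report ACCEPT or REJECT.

start: ε-closure({0}) = {0}
'd' @ 1: {}  — dead — no transitions
rest 'eac' ignored (set empty)
end set {} — state 3 not in

Answer: REJECT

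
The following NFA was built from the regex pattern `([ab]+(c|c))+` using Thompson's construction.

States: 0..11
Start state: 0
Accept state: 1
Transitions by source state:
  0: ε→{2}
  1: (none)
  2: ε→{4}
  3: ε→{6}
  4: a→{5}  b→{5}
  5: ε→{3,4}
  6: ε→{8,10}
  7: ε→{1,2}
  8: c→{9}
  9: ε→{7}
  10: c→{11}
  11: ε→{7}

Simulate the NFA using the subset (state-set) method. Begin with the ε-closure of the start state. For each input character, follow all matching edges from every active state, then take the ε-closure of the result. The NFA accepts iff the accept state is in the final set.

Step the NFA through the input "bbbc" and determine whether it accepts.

Answer: ACCEPT

Steps:
S₀ = ε-closure({0}) = {0,2,4}
'b' @ 1: {3,4,5,6,8,10}
'b' @ 2: {3,4,5,6,8,10}
'b' @ 3: {3,4,5,6,8,10}
'c' @ 4: {1,2,4,7,9,11}  [accepting]
after full input: {1,2,4,7,9,11}  (accept=1 in)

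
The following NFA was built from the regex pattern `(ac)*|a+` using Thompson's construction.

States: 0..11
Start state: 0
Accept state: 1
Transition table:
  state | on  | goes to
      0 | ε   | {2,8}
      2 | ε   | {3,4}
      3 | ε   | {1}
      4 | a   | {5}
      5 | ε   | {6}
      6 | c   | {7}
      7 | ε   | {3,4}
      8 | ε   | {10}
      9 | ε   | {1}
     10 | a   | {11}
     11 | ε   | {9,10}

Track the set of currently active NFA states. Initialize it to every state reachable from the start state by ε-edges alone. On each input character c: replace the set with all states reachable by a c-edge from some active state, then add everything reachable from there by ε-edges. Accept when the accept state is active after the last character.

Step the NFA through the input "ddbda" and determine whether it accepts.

Answer: REJECT

Derivation:
start: ε-closure({0}) = {0,1,2,3,4,8,10}
'd' @ 1: {}  — state set empty
rest 'dbda' ignored (set empty)
end set {} — state 1 not in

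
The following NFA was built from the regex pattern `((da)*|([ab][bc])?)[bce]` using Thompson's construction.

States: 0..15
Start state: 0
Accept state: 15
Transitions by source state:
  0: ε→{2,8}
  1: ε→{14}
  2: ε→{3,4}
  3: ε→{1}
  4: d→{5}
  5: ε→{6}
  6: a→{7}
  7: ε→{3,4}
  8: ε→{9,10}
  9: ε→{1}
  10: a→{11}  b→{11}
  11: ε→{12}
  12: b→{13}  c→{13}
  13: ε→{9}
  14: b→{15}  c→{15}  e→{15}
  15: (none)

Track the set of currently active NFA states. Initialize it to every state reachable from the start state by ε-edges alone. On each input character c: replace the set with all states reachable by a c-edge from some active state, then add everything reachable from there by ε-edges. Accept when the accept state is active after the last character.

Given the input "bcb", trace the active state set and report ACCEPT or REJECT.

S₀ = ε-closure({0}) = {0,1,2,3,4,8,9,10,14}
'b' @ 1: {11,12,15}  (accept∈set)
'c' @ 2: {1,9,13,14}
'b' @ 3: {15}  (accept∈set)
after full input: {15}  (accept=15 in)

Answer: ACCEPT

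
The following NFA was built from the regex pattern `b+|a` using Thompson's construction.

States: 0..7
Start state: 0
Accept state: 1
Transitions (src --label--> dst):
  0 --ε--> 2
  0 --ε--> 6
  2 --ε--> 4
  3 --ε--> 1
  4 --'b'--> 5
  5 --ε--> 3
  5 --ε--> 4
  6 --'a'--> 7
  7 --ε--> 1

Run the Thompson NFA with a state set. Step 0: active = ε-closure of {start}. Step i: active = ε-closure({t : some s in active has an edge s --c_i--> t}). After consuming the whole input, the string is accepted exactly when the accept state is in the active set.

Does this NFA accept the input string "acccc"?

Answer: REJECT

Derivation:
S₀ = ε-closure({0}) = {0,2,4,6}
'a' @ 1: {1,7}  ✓accept
'c' @ 2: {}  — dead — no transitions
rest 'ccc' ignored (set empty)
final: {}; accept 1 not in set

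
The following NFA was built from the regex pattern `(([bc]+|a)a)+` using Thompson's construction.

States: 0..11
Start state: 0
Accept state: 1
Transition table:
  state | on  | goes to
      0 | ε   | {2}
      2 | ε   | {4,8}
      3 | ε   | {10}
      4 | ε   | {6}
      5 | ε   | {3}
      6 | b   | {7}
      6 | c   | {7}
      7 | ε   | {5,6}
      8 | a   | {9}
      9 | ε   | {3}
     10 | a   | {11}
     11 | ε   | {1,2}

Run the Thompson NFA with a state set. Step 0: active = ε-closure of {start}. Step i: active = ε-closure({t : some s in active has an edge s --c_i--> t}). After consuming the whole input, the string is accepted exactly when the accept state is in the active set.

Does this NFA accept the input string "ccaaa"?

S₀ = ε-closure({0}) = {0,2,4,6,8}
'c' @ 1: {3,5,6,7,10}
'c' @ 2: {3,5,6,7,10}
'a' @ 3: {1,2,4,6,8,11}  (accept∈set)
'a' @ 4: {3,9,10}
'a' @ 5: {1,2,4,6,8,11}  (accept∈set)
final: {1,2,4,6,8,11}; accept 1 in set

Answer: ACCEPT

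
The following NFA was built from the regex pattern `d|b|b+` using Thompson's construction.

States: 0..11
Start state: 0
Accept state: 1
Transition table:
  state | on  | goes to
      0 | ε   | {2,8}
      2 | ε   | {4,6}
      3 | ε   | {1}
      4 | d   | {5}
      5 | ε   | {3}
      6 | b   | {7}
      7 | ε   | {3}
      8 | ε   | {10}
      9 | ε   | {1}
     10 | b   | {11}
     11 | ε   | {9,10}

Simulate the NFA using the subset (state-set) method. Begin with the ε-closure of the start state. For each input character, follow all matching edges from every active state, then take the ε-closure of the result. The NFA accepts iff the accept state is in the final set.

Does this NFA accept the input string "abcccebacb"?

Answer: REJECT

Derivation:
S₀ = ε-closure({0}) = {0,2,4,6,8,10}
'a' @ 1: {}  — state set empty
rest 'bcccebacb' ignored (set empty)
after full input: {}  (accept=1 not in)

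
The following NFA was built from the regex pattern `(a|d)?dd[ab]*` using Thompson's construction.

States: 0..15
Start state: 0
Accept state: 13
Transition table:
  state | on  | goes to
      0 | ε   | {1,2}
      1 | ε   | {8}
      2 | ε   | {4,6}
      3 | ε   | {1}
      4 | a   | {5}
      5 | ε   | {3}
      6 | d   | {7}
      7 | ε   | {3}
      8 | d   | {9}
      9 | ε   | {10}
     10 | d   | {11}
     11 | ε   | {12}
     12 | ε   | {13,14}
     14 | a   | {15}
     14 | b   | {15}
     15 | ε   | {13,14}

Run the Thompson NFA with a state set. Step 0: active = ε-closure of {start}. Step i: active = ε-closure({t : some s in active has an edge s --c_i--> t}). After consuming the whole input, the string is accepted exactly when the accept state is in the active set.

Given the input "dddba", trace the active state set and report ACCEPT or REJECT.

Answer: ACCEPT

Steps:
start: ε-closure({0}) = {0,1,2,4,6,8}
'd' @ 1: {1,3,7,8,9,10}
'd' @ 2: {9,10,11,12,13,14}  ✓accept
'd' @ 3: {11,12,13,14}  ✓accept
'b' @ 4: {13,14,15}  ✓accept
'a' @ 5: {13,14,15}  ✓accept
end set {13,14,15} — state 13 in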